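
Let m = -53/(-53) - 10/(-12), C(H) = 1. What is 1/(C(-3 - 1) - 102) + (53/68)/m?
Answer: 15685/37774 ≈ 0.41523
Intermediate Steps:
m = 11/6 (m = -53*(-1/53) - 10*(-1/12) = 1 + ⅚ = 11/6 ≈ 1.8333)
1/(C(-3 - 1) - 102) + (53/68)/m = 1/(1 - 102) + (53/68)/(11/6) = 1/(-101) + 6*(53*(1/68))/11 = -1/101 + (6/11)*(53/68) = -1/101 + 159/374 = 15685/37774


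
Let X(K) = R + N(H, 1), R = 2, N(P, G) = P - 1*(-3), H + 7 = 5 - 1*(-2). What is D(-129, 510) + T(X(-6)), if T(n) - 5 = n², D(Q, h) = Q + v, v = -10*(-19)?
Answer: 91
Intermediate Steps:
v = 190
H = 0 (H = -7 + (5 - 1*(-2)) = -7 + (5 + 2) = -7 + 7 = 0)
N(P, G) = 3 + P (N(P, G) = P + 3 = 3 + P)
D(Q, h) = 190 + Q (D(Q, h) = Q + 190 = 190 + Q)
X(K) = 5 (X(K) = 2 + (3 + 0) = 2 + 3 = 5)
T(n) = 5 + n²
D(-129, 510) + T(X(-6)) = (190 - 129) + (5 + 5²) = 61 + (5 + 25) = 61 + 30 = 91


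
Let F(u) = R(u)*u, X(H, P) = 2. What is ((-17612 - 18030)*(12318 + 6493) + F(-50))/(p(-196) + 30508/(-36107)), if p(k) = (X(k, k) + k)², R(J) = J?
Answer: -12104134481167/679446272 ≈ -17815.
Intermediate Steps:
p(k) = (2 + k)²
F(u) = u² (F(u) = u*u = u²)
((-17612 - 18030)*(12318 + 6493) + F(-50))/(p(-196) + 30508/(-36107)) = ((-17612 - 18030)*(12318 + 6493) + (-50)²)/((2 - 196)² + 30508/(-36107)) = (-35642*18811 + 2500)/((-194)² + 30508*(-1/36107)) = (-670461662 + 2500)/(37636 - 30508/36107) = -670459162/1358892544/36107 = -670459162*36107/1358892544 = -12104134481167/679446272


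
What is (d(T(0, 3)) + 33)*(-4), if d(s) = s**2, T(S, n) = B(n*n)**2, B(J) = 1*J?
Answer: -26376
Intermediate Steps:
B(J) = J
T(S, n) = n**4 (T(S, n) = (n*n)**2 = (n**2)**2 = n**4)
(d(T(0, 3)) + 33)*(-4) = ((3**4)**2 + 33)*(-4) = (81**2 + 33)*(-4) = (6561 + 33)*(-4) = 6594*(-4) = -26376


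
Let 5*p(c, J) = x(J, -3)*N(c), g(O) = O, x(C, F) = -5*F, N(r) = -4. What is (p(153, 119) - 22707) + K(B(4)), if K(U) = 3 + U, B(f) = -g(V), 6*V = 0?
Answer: -22716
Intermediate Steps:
V = 0 (V = (⅙)*0 = 0)
p(c, J) = -12 (p(c, J) = (-5*(-3)*(-4))/5 = (15*(-4))/5 = (⅕)*(-60) = -12)
B(f) = 0 (B(f) = -1*0 = 0)
(p(153, 119) - 22707) + K(B(4)) = (-12 - 22707) + (3 + 0) = -22719 + 3 = -22716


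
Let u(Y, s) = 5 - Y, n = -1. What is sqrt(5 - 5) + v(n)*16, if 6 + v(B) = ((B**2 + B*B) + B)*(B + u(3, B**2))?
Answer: -80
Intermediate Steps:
v(B) = -6 + (2 + B)*(B + 2*B**2) (v(B) = -6 + ((B**2 + B*B) + B)*(B + (5 - 1*3)) = -6 + ((B**2 + B**2) + B)*(B + (5 - 3)) = -6 + (2*B**2 + B)*(B + 2) = -6 + (B + 2*B**2)*(2 + B) = -6 + (2 + B)*(B + 2*B**2))
sqrt(5 - 5) + v(n)*16 = sqrt(5 - 5) + (-6 + 2*(-1) + 2*(-1)**3 + 5*(-1)**2)*16 = sqrt(0) + (-6 - 2 + 2*(-1) + 5*1)*16 = 0 + (-6 - 2 - 2 + 5)*16 = 0 - 5*16 = 0 - 80 = -80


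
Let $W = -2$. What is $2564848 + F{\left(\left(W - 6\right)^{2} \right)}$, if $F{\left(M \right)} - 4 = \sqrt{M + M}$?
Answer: $2564852 + 8 \sqrt{2} \approx 2.5649 \cdot 10^{6}$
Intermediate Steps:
$F{\left(M \right)} = 4 + \sqrt{2} \sqrt{M}$ ($F{\left(M \right)} = 4 + \sqrt{M + M} = 4 + \sqrt{2 M} = 4 + \sqrt{2} \sqrt{M}$)
$2564848 + F{\left(\left(W - 6\right)^{2} \right)} = 2564848 + \left(4 + \sqrt{2} \sqrt{\left(-2 - 6\right)^{2}}\right) = 2564848 + \left(4 + \sqrt{2} \sqrt{\left(-8\right)^{2}}\right) = 2564848 + \left(4 + \sqrt{2} \sqrt{64}\right) = 2564848 + \left(4 + \sqrt{2} \cdot 8\right) = 2564848 + \left(4 + 8 \sqrt{2}\right) = 2564852 + 8 \sqrt{2}$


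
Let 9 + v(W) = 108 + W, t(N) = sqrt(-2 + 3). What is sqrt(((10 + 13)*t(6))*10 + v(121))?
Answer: 15*sqrt(2) ≈ 21.213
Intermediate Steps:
t(N) = 1 (t(N) = sqrt(1) = 1)
v(W) = 99 + W (v(W) = -9 + (108 + W) = 99 + W)
sqrt(((10 + 13)*t(6))*10 + v(121)) = sqrt(((10 + 13)*1)*10 + (99 + 121)) = sqrt((23*1)*10 + 220) = sqrt(23*10 + 220) = sqrt(230 + 220) = sqrt(450) = 15*sqrt(2)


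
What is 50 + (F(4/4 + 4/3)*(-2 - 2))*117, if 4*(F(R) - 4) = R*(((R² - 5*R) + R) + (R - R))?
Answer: -2281/3 ≈ -760.33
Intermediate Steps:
F(R) = 4 + R*(R² - 4*R)/4 (F(R) = 4 + (R*(((R² - 5*R) + R) + (R - R)))/4 = 4 + (R*((R² - 4*R) + 0))/4 = 4 + (R*(R² - 4*R))/4 = 4 + R*(R² - 4*R)/4)
50 + (F(4/4 + 4/3)*(-2 - 2))*117 = 50 + ((4 - (4/4 + 4/3)² + (4/4 + 4/3)³/4)*(-2 - 2))*117 = 50 + ((4 - (4*(¼) + 4*(⅓))² + (4*(¼) + 4*(⅓))³/4)*(-4))*117 = 50 + ((4 - (1 + 4/3)² + (1 + 4/3)³/4)*(-4))*117 = 50 + ((4 - (7/3)² + (7/3)³/4)*(-4))*117 = 50 + ((4 - 1*49/9 + (¼)*(343/27))*(-4))*117 = 50 + ((4 - 49/9 + 343/108)*(-4))*117 = 50 + ((187/108)*(-4))*117 = 50 - 187/27*117 = 50 - 2431/3 = -2281/3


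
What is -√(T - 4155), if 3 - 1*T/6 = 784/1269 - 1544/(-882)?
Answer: -I*√4043980345/987 ≈ -64.43*I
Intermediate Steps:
T = 78550/20727 (T = 18 - 6*(784/1269 - 1544/(-882)) = 18 - 6*(784*(1/1269) - 1544*(-1/882)) = 18 - 6*(784/1269 + 772/441) = 18 - 6*147268/62181 = 18 - 294536/20727 = 78550/20727 ≈ 3.7897)
-√(T - 4155) = -√(78550/20727 - 4155) = -√(-86042135/20727) = -I*√4043980345/987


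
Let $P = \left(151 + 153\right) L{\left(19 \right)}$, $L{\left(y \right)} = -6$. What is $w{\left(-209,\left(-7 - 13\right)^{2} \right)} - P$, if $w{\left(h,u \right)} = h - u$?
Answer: $1215$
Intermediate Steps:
$P = -1824$ ($P = \left(151 + 153\right) \left(-6\right) = 304 \left(-6\right) = -1824$)
$w{\left(-209,\left(-7 - 13\right)^{2} \right)} - P = \left(-209 - \left(-7 - 13\right)^{2}\right) - -1824 = \left(-209 - \left(-20\right)^{2}\right) + 1824 = \left(-209 - 400\right) + 1824 = -609 + 1824 = 1215$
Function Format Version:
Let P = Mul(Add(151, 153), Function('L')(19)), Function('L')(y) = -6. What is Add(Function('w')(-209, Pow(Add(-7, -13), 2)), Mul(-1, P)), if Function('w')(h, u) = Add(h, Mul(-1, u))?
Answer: 1215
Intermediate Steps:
P = -1824 (P = Mul(Add(151, 153), -6) = Mul(304, -6) = -1824)
Add(Function('w')(-209, Pow(Add(-7, -13), 2)), Mul(-1, P)) = Add(Add(-209, Mul(-1, Pow(Add(-7, -13), 2))), Mul(-1, -1824)) = Add(Add(-209, Mul(-1, Pow(-20, 2))), 1824) = Add(Add(-209, Mul(-1, 400)), 1824) = Add(Add(-209, -400), 1824) = Add(-609, 1824) = 1215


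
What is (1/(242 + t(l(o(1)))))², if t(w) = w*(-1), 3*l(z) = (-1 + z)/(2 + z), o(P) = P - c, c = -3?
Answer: 36/2105401 ≈ 1.7099e-5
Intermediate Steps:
o(P) = 3 + P (o(P) = P - 1*(-3) = P + 3 = 3 + P)
l(z) = (-1 + z)/(3*(2 + z)) (l(z) = ((-1 + z)/(2 + z))/3 = (-1 + z)/(3*(2 + z)))
t(w) = -w
(1/(242 + t(l(o(1)))))² = (1/(242 - (-1 + (3 + 1))/(3*(2 + (3 + 1)))))² = (1/(242 - (-1 + 4)/(3*(2 + 4))))² = (1/(242 - 3/(3*6)))² = (1/(242 - 1*⅙))² = (1/(242 - ⅙))² = (1/(1451/6))² = (6/1451)² = 36/2105401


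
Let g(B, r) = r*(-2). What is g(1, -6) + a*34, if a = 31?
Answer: 1066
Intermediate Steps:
g(B, r) = -2*r
g(1, -6) + a*34 = -2*(-6) + 31*34 = 12 + 1054 = 1066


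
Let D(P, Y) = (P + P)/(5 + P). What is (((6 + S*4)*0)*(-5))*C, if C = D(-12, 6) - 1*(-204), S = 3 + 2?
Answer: 0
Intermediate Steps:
D(P, Y) = 2*P/(5 + P) (D(P, Y) = (2*P)/(5 + P) = 2*P/(5 + P))
S = 5
C = 1452/7 (C = 2*(-12)/(5 - 12) - 1*(-204) = 2*(-12)/(-7) + 204 = 2*(-12)*(-⅐) + 204 = 24/7 + 204 = 1452/7 ≈ 207.43)
(((6 + S*4)*0)*(-5))*C = (((6 + 5*4)*0)*(-5))*(1452/7) = (((6 + 20)*0)*(-5))*(1452/7) = ((26*0)*(-5))*(1452/7) = (0*(-5))*(1452/7) = 0*(1452/7) = 0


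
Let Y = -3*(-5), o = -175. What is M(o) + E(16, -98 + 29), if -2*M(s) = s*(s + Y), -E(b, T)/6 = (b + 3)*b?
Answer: -15824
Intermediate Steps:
Y = 15
E(b, T) = -6*b*(3 + b) (E(b, T) = -6*(b + 3)*b = -6*(3 + b)*b = -6*b*(3 + b))
M(s) = -s*(15 + s)/2 (M(s) = -s*(s + 15)/2 = -s*(15 + s)/2)
M(o) + E(16, -98 + 29) = -1/2*(-175)*(15 - 175) - 6*16*(3 + 16) = -1/2*(-175)*(-160) - 6*16*19 = -14000 - 1824 = -15824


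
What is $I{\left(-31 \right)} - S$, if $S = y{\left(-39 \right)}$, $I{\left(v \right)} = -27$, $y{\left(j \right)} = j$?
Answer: $12$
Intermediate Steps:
$S = -39$
$I{\left(-31 \right)} - S = -27 - -39 = -27 + 39 = 12$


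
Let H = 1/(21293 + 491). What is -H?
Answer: -1/21784 ≈ -4.5905e-5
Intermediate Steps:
H = 1/21784 ≈ 4.5905e-5
-H = -1*1/21784 = -1/21784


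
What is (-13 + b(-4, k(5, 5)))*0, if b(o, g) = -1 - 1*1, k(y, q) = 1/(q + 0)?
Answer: 0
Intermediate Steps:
k(y, q) = 1/q
b(o, g) = -2 (b(o, g) = -1 - 1 = -2)
(-13 + b(-4, k(5, 5)))*0 = (-13 - 2)*0 = -15*0 = 0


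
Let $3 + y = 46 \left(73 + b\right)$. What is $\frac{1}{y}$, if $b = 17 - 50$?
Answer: $\frac{1}{1837} \approx 0.00054437$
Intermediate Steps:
$b = -33$ ($b = 17 - 50 = -33$)
$y = 1837$ ($y = -3 + 46 \left(73 - 33\right) = -3 + 46 \cdot 40 = -3 + 1840 = 1837$)
$\frac{1}{y} = \frac{1}{1837}$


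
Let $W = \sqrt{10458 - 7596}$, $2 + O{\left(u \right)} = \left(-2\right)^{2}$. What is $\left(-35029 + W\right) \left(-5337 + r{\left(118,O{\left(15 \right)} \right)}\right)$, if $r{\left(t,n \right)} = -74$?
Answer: $189541919 - 16233 \sqrt{318} \approx 1.8925 \cdot 10^{8}$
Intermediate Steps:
$O{\left(u \right)} = 2$ ($O{\left(u \right)} = -2 + \left(-2\right)^{2} = -2 + 4 = 2$)
$W = 3 \sqrt{318}$ ($W = \sqrt{2862} = 3 \sqrt{318} \approx 53.498$)
$\left(-35029 + W\right) \left(-5337 + r{\left(118,O{\left(15 \right)} \right)}\right) = \left(-35029 + 3 \sqrt{318}\right) \left(-5337 - 74\right) = \left(-35029 + 3 \sqrt{318}\right) \left(-5411\right) = 189541919 - 16233 \sqrt{318}$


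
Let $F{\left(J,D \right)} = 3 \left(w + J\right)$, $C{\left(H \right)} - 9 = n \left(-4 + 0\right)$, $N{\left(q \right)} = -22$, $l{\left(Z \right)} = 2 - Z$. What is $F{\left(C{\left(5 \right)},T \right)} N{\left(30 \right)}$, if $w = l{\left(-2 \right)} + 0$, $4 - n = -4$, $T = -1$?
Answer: $1254$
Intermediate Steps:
$n = 8$ ($n = 4 - -4 = 4 + 4 = 8$)
$w = 4$ ($w = \left(2 - -2\right) + 0 = \left(2 + 2\right) + 0 = 4 + 0 = 4$)
$C{\left(H \right)} = -23$ ($C{\left(H \right)} = 9 + 8 \left(-4 + 0\right) = 9 + 8 \left(-4\right) = 9 - 32 = -23$)
$F{\left(J,D \right)} = 12 + 3 J$ ($F{\left(J,D \right)} = 3 \left(4 + J\right) = 12 + 3 J$)
$F{\left(C{\left(5 \right)},T \right)} N{\left(30 \right)} = \left(12 + 3 \left(-23\right)\right) \left(-22\right) = \left(12 - 69\right) \left(-22\right) = \left(-57\right) \left(-22\right) = 1254$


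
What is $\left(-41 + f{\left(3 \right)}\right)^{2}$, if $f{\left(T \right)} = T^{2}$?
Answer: $1024$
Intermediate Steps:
$\left(-41 + f{\left(3 \right)}\right)^{2} = \left(-41 + 3^{2}\right)^{2} = \left(-41 + 9\right)^{2} = \left(-32\right)^{2} = 1024$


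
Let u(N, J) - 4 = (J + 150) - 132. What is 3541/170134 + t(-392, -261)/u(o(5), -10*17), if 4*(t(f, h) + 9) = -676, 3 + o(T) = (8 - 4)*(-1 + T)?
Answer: 3850990/3147479 ≈ 1.2235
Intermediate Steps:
o(T) = -7 + 4*T (o(T) = -3 + (8 - 4)*(-1 + T) = -3 + 4*(-1 + T) = -3 + (-4 + 4*T) = -7 + 4*T)
t(f, h) = -178 (t(f, h) = -9 + (¼)*(-676) = -9 - 169 = -178)
u(N, J) = 22 + J (u(N, J) = 4 + ((J + 150) - 132) = 4 + ((150 + J) - 132) = 4 + (18 + J) = 22 + J)
3541/170134 + t(-392, -261)/u(o(5), -10*17) = 3541/170134 - 178/(22 - 10*17) = 3541*(1/170134) - 178/(22 - 170) = 3541/170134 - 178/(-148) = 3541/170134 - 178*(-1/148) = 3541/170134 + 89/74 = 3850990/3147479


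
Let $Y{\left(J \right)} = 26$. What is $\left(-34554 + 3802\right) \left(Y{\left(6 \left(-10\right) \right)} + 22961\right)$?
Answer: $-706896224$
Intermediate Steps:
$\left(-34554 + 3802\right) \left(Y{\left(6 \left(-10\right) \right)} + 22961\right) = \left(-34554 + 3802\right) \left(26 + 22961\right) = \left(-30752\right) 22987 = -706896224$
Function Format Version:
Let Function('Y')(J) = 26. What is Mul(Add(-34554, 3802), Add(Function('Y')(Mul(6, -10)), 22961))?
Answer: -706896224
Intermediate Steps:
Mul(Add(-34554, 3802), Add(Function('Y')(Mul(6, -10)), 22961)) = Mul(Add(-34554, 3802), Add(26, 22961)) = Mul(-30752, 22987) = -706896224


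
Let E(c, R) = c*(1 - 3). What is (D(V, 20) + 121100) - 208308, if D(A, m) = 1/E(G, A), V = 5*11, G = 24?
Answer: -4185985/48 ≈ -87208.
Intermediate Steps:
V = 55
E(c, R) = -2*c (E(c, R) = c*(-2) = -2*c)
D(A, m) = -1/48 (D(A, m) = 1/(-2*24) = 1/(-48) = -1/48)
(D(V, 20) + 121100) - 208308 = (-1/48 + 121100) - 208308 = 5812799/48 - 208308 = -4185985/48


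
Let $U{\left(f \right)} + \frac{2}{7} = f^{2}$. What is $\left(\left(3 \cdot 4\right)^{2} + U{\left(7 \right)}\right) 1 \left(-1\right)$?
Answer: $- \frac{1349}{7} \approx -192.71$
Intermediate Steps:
$U{\left(f \right)} = - \frac{2}{7} + f^{2}$
$\left(\left(3 \cdot 4\right)^{2} + U{\left(7 \right)}\right) 1 \left(-1\right) = \left(\left(3 \cdot 4\right)^{2} - \left(\frac{2}{7} - 7^{2}\right)\right) 1 \left(-1\right) = \left(12^{2} + \left(- \frac{2}{7} + 49\right)\right) \left(-1\right) = \left(144 + \frac{341}{7}\right) \left(-1\right) = \frac{1349}{7} \left(-1\right) = - \frac{1349}{7}$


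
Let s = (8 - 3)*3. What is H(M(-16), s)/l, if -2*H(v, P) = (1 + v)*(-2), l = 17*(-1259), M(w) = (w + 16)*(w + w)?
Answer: -1/21403 ≈ -4.6722e-5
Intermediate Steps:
M(w) = 2*w*(16 + w) (M(w) = (16 + w)*(2*w) = 2*w*(16 + w))
l = -21403
s = 15 (s = 5*3 = 15)
H(v, P) = 1 + v (H(v, P) = -(1 + v)*(-2)/2 = -(-2 - 2*v)/2 = 1 + v)
H(M(-16), s)/l = (1 + 2*(-16)*(16 - 16))/(-21403) = (1 + 2*(-16)*0)*(-1/21403) = (1 + 0)*(-1/21403) = 1*(-1/21403) = -1/21403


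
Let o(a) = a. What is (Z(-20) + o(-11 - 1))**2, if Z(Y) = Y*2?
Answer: 2704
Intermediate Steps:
Z(Y) = 2*Y
(Z(-20) + o(-11 - 1))**2 = (2*(-20) + (-11 - 1))**2 = (-40 - 12)**2 = (-52)**2 = 2704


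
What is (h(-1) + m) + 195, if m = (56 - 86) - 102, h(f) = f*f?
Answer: 64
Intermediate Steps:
h(f) = f²
m = -132 (m = -30 - 102 = -132)
(h(-1) + m) + 195 = ((-1)² - 132) + 195 = (1 - 132) + 195 = -131 + 195 = 64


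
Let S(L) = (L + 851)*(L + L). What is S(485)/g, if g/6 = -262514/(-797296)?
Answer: 258307958080/393771 ≈ 6.5599e+5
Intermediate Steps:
g = 393771/199324 (g = 6*(-262514/(-797296)) = 6*(-262514*(-1/797296)) = 6*(131257/398648) = 393771/199324 ≈ 1.9755)
S(L) = 2*L*(851 + L) (S(L) = (851 + L)*(2*L) = 2*L*(851 + L))
S(485)/g = (2*485*(851 + 485))/(393771/199324) = (2*485*1336)*(199324/393771) = 1295920*(199324/393771) = 258307958080/393771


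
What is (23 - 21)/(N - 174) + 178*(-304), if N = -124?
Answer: -8062689/149 ≈ -54112.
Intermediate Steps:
(23 - 21)/(N - 174) + 178*(-304) = (23 - 21)/(-124 - 174) + 178*(-304) = 2/(-298) - 54112 = 2*(-1/298) - 54112 = -1/149 - 54112 = -8062689/149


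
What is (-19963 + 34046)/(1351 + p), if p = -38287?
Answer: -14083/36936 ≈ -0.38128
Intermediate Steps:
(-19963 + 34046)/(1351 + p) = (-19963 + 34046)/(1351 - 38287) = 14083/(-36936) = 14083*(-1/36936) = -14083/36936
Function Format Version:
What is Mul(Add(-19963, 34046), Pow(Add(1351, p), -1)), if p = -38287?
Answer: Rational(-14083, 36936) ≈ -0.38128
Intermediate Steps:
Mul(Add(-19963, 34046), Pow(Add(1351, p), -1)) = Mul(Add(-19963, 34046), Pow(Add(1351, -38287), -1)) = Mul(14083, Pow(-36936, -1)) = Mul(14083, Rational(-1, 36936)) = Rational(-14083, 36936)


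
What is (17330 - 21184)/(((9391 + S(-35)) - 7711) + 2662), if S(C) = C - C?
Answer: -1927/2171 ≈ -0.88761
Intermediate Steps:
S(C) = 0
(17330 - 21184)/(((9391 + S(-35)) - 7711) + 2662) = (17330 - 21184)/(((9391 + 0) - 7711) + 2662) = -3854/((9391 - 7711) + 2662) = -3854/(1680 + 2662) = -3854/4342 = -3854*1/4342 = -1927/2171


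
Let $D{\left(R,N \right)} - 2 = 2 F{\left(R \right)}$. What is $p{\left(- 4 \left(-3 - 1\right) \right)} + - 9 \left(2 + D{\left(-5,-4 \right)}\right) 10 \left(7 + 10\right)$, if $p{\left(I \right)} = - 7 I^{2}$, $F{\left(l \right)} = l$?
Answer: $7388$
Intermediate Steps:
$D{\left(R,N \right)} = 2 + 2 R$
$p{\left(- 4 \left(-3 - 1\right) \right)} + - 9 \left(2 + D{\left(-5,-4 \right)}\right) 10 \left(7 + 10\right) = - 7 \left(- 4 \left(-3 - 1\right)\right)^{2} + - 9 \left(2 + \left(2 + 2 \left(-5\right)\right)\right) 10 \left(7 + 10\right) = - 7 \left(\left(-4\right) \left(-4\right)\right)^{2} + - 9 \left(2 + \left(2 - 10\right)\right) 10 \cdot 17 = - 7 \cdot 16^{2} + - 9 \left(2 - 8\right) 170 = \left(-7\right) 256 + \left(-9\right) \left(-6\right) 170 = -1792 + 54 \cdot 170 = -1792 + 9180 = 7388$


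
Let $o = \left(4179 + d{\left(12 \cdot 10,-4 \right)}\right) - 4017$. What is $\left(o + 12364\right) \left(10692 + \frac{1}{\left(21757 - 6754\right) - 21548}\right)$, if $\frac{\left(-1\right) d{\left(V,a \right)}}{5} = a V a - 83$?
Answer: $\frac{233800303399}{6545} \approx 3.5722 \cdot 10^{7}$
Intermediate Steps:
$d{\left(V,a \right)} = 415 - 5 V a^{2}$ ($d{\left(V,a \right)} = - 5 \left(a V a - 83\right) = - 5 \left(V a a - 83\right) = - 5 \left(V a^{2} - 83\right) = - 5 \left(-83 + V a^{2}\right) = 415 - 5 V a^{2}$)
$o = -9023$ ($o = \left(4179 + \left(415 - 5 \cdot 12 \cdot 10 \left(-4\right)^{2}\right)\right) - 4017 = \left(4179 + \left(415 - 600 \cdot 16\right)\right) - 4017 = \left(4179 + \left(415 - 9600\right)\right) - 4017 = \left(4179 - 9185\right) - 4017 = -5006 - 4017 = -9023$)
$\left(o + 12364\right) \left(10692 + \frac{1}{\left(21757 - 6754\right) - 21548}\right) = \left(-9023 + 12364\right) \left(10692 + \frac{1}{\left(21757 - 6754\right) - 21548}\right) = 3341 \left(10692 + \frac{1}{15003 - 21548}\right) = 3341 \left(10692 + \frac{1}{-6545}\right) = 3341 \left(10692 - \frac{1}{6545}\right) = 3341 \cdot \frac{69979139}{6545} = \frac{233800303399}{6545}$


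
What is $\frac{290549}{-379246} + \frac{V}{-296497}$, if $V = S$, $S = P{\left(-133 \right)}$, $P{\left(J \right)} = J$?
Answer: $- \frac{12299495305}{16063614466} \approx -0.76567$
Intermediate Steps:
$S = -133$
$V = -133$
$\frac{290549}{-379246} + \frac{V}{-296497} = \frac{290549}{-379246} - \frac{133}{-296497} = 290549 \left(- \frac{1}{379246}\right) - - \frac{133}{296497} = - \frac{41507}{54178} + \frac{133}{296497} = - \frac{12299495305}{16063614466}$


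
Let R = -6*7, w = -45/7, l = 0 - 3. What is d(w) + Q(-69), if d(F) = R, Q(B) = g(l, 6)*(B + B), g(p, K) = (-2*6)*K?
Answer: 9894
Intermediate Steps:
l = -3
g(p, K) = -12*K
w = -45/7 (w = -45*⅐ = -45/7 ≈ -6.4286)
R = -42
Q(B) = -144*B (Q(B) = (-12*6)*(B + B) = -144*B)
d(F) = -42
d(w) + Q(-69) = -42 - 144*(-69) = -42 + 9936 = 9894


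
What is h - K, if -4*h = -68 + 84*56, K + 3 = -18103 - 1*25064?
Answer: 42011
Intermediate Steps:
K = -43170 (K = -3 + (-18103 - 1*25064) = -3 + (-18103 - 25064) = -3 - 43167 = -43170)
h = -1159 (h = -(-68 + 84*56)/4 = -(-68 + 4704)/4 = -¼*4636 = -1159)
h - K = -1159 - 1*(-43170) = -1159 + 43170 = 42011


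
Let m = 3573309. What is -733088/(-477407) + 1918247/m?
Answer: 3535334493721/1705922729763 ≈ 2.0724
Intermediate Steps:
-733088/(-477407) + 1918247/m = -733088/(-477407) + 1918247/3573309 = -733088*(-1/477407) + 1918247*(1/3573309) = 733088/477407 + 1918247/3573309 = 3535334493721/1705922729763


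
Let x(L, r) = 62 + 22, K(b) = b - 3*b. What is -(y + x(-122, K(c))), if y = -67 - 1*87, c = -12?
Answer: 70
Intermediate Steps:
K(b) = -2*b
x(L, r) = 84
y = -154 (y = -67 - 87 = -154)
-(y + x(-122, K(c))) = -(-154 + 84) = -1*(-70) = 70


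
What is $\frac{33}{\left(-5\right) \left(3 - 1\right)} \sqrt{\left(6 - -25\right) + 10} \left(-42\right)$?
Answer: $\frac{693 \sqrt{41}}{5} \approx 887.47$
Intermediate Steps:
$\frac{33}{\left(-5\right) \left(3 - 1\right)} \sqrt{\left(6 - -25\right) + 10} \left(-42\right) = \frac{33}{\left(-5\right) 2} \sqrt{\left(6 + 25\right) + 10} \left(-42\right) = \frac{33}{-10} \sqrt{31 + 10} \left(-42\right) = 33 \left(- \frac{1}{10}\right) \sqrt{41} \left(-42\right) = - \frac{33 \sqrt{41}}{10} \left(-42\right) = \frac{693 \sqrt{41}}{5}$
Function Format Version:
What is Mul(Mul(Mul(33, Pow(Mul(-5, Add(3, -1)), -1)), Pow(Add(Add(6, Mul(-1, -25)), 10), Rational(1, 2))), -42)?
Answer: Mul(Rational(693, 5), Pow(41, Rational(1, 2))) ≈ 887.47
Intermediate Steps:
Mul(Mul(Mul(33, Pow(Mul(-5, Add(3, -1)), -1)), Pow(Add(Add(6, Mul(-1, -25)), 10), Rational(1, 2))), -42) = Mul(Mul(Mul(33, Pow(Mul(-5, 2), -1)), Pow(Add(Add(6, 25), 10), Rational(1, 2))), -42) = Mul(Mul(Mul(33, Pow(-10, -1)), Pow(Add(31, 10), Rational(1, 2))), -42) = Mul(Mul(Mul(33, Rational(-1, 10)), Pow(41, Rational(1, 2))), -42) = Mul(Mul(Rational(-33, 10), Pow(41, Rational(1, 2))), -42) = Mul(Rational(693, 5), Pow(41, Rational(1, 2)))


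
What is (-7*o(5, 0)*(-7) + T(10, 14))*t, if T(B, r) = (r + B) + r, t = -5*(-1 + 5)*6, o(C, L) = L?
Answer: -4560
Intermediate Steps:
t = -120 (t = -20*6 = -5*24 = -120)
T(B, r) = B + 2*r (T(B, r) = (B + r) + r = B + 2*r)
(-7*o(5, 0)*(-7) + T(10, 14))*t = (-7*0*(-7) + (10 + 2*14))*(-120) = (0*(-7) + (10 + 28))*(-120) = (0 + 38)*(-120) = 38*(-120) = -4560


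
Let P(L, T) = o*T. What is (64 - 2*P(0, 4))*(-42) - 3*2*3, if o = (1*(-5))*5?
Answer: -11106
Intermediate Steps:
o = -25 (o = -5*5 = -25)
P(L, T) = -25*T
(64 - 2*P(0, 4))*(-42) - 3*2*3 = (64 - (-50)*4)*(-42) - 3*2*3 = (64 - 2*(-100))*(-42) - 6*3 = (64 + 200)*(-42) - 18 = 264*(-42) - 18 = -11088 - 18 = -11106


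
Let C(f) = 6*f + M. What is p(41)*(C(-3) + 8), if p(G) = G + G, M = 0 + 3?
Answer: -574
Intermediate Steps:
M = 3
p(G) = 2*G
C(f) = 3 + 6*f (C(f) = 6*f + 3 = 3 + 6*f)
p(41)*(C(-3) + 8) = (2*41)*((3 + 6*(-3)) + 8) = 82*((3 - 18) + 8) = 82*(-15 + 8) = 82*(-7) = -574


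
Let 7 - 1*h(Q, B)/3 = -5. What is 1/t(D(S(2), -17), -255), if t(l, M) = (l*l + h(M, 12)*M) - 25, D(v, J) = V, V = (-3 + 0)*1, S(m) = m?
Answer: -1/9196 ≈ -0.00010874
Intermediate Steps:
h(Q, B) = 36 (h(Q, B) = 21 - 3*(-5) = 21 + 15 = 36)
V = -3 (V = -3*1 = -3)
D(v, J) = -3
t(l, M) = -25 + l² + 36*M (t(l, M) = (l*l + 36*M) - 25 = (l² + 36*M) - 25 = -25 + l² + 36*M)
1/t(D(S(2), -17), -255) = 1/(-25 + (-3)² + 36*(-255)) = 1/(-25 + 9 - 9180) = 1/(-9196) = -1/9196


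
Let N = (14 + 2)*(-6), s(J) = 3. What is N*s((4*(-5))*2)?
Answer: -288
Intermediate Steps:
N = -96 (N = 16*(-6) = -96)
N*s((4*(-5))*2) = -96*3 = -288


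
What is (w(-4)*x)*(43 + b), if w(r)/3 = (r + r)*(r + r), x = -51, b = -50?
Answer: 68544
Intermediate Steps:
w(r) = 12*r**2 (w(r) = 3*((r + r)*(r + r)) = 3*((2*r)*(2*r)) = 3*(4*r**2) = 12*r**2)
(w(-4)*x)*(43 + b) = ((12*(-4)**2)*(-51))*(43 - 50) = ((12*16)*(-51))*(-7) = (192*(-51))*(-7) = -9792*(-7) = 68544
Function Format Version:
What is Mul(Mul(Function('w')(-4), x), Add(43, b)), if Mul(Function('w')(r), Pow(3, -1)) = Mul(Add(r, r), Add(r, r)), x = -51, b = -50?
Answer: 68544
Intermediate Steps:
Function('w')(r) = Mul(12, Pow(r, 2)) (Function('w')(r) = Mul(3, Mul(Add(r, r), Add(r, r))) = Mul(3, Mul(Mul(2, r), Mul(2, r))) = Mul(3, Mul(4, Pow(r, 2))) = Mul(12, Pow(r, 2)))
Mul(Mul(Function('w')(-4), x), Add(43, b)) = Mul(Mul(Mul(12, Pow(-4, 2)), -51), Add(43, -50)) = Mul(Mul(Mul(12, 16), -51), -7) = Mul(Mul(192, -51), -7) = Mul(-9792, -7) = 68544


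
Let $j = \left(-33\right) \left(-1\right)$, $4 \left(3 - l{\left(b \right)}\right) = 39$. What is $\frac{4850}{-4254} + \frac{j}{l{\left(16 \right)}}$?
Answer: $- \frac{38471}{6381} \approx -6.029$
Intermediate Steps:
$l{\left(b \right)} = - \frac{27}{4}$ ($l{\left(b \right)} = 3 - \frac{39}{4} = - \frac{27}{4}$)
$j = 33$
$\frac{4850}{-4254} + \frac{j}{l{\left(16 \right)}} = \frac{4850}{-4254} + \frac{33}{- \frac{27}{4}} = 4850 \left(- \frac{1}{4254}\right) + 33 \left(- \frac{4}{27}\right) = - \frac{2425}{2127} - \frac{44}{9} = - \frac{38471}{6381}$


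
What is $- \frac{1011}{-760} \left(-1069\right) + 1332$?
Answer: $- \frac{68439}{760} \approx -90.051$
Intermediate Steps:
$- \frac{1011}{-760} \left(-1069\right) + 1332 = \left(-1011\right) \left(- \frac{1}{760}\right) \left(-1069\right) + 1332 = \frac{1011}{760} \left(-1069\right) + 1332 = - \frac{1080759}{760} + 1332 = - \frac{68439}{760}$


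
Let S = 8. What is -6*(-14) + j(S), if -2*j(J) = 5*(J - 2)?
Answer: 69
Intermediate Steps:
j(J) = 5 - 5*J/2 (j(J) = -5*(J - 2)/2 = -5*(-2 + J)/2 = -(-10 + 5*J)/2 = 5 - 5*J/2)
-6*(-14) + j(S) = -6*(-14) + (5 - 5/2*8) = 84 + (5 - 20) = 84 - 15 = 69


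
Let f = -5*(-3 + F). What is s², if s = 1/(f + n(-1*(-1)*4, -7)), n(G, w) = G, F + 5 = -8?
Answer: 1/7056 ≈ 0.00014172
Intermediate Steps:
F = -13 (F = -5 - 8 = -13)
f = 80 (f = -5*(-3 - 13) = -5*(-16) = 80)
s = 1/84 (s = 1/(80 - 1*(-1)*4) = 1/(80 + 1*4) = 1/(80 + 4) = 1/84 ≈ 0.011905)
s² = (1/84)² = 1/7056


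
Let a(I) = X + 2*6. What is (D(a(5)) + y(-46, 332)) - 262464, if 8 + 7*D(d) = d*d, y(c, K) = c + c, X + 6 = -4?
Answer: -1837896/7 ≈ -2.6256e+5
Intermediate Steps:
X = -10 (X = -6 - 4 = -10)
y(c, K) = 2*c
a(I) = 2 (a(I) = -10 + 2*6 = -10 + 12 = 2)
D(d) = -8/7 + d²/7 (D(d) = -8/7 + (d*d)/7 = -8/7 + d²/7)
(D(a(5)) + y(-46, 332)) - 262464 = ((-8/7 + (⅐)*2²) + 2*(-46)) - 262464 = ((-8/7 + (⅐)*4) - 92) - 262464 = ((-8/7 + 4/7) - 92) - 262464 = (-4/7 - 92) - 262464 = -648/7 - 262464 = -1837896/7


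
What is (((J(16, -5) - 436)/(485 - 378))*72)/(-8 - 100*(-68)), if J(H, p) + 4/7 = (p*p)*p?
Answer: -11793/211967 ≈ -0.055636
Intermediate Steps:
J(H, p) = -4/7 + p**3 (J(H, p) = -4/7 + (p*p)*p = -4/7 + p**2*p = -4/7 + p**3)
(((J(16, -5) - 436)/(485 - 378))*72)/(-8 - 100*(-68)) = ((((-4/7 + (-5)**3) - 436)/(485 - 378))*72)/(-8 - 100*(-68)) = ((((-4/7 - 125) - 436)/107)*72)/(-8 + 6800) = (((-879/7 - 436)*(1/107))*72)/6792 = (-3931/7*1/107*72)*(1/6792) = -3931/749*72*(1/6792) = -283032/749*1/6792 = -11793/211967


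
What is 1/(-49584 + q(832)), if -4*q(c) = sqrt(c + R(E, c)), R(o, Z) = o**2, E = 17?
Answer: -793344/39337167775 + 4*sqrt(1121)/39337167775 ≈ -2.0164e-5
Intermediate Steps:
q(c) = -sqrt(289 + c)/4 (q(c) = -sqrt(c + 17**2)/4 = -sqrt(c + 289)/4 = -sqrt(289 + c)/4)
1/(-49584 + q(832)) = 1/(-49584 - sqrt(289 + 832)/4) = 1/(-49584 - sqrt(1121)/4)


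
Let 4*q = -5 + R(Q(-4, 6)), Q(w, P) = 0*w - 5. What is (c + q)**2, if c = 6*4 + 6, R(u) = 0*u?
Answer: 13225/16 ≈ 826.56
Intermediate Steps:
Q(w, P) = -5 (Q(w, P) = 0 - 5 = -5)
R(u) = 0
c = 30 (c = 24 + 6 = 30)
q = -5/4 (q = (-5 + 0)/4 = (1/4)*(-5) = -5/4 ≈ -1.2500)
(c + q)**2 = (30 - 5/4)**2 = (115/4)**2 = 13225/16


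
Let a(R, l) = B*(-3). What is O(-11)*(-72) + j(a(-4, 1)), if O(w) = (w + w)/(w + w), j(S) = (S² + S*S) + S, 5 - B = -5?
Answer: 1698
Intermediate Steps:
B = 10 (B = 5 - 1*(-5) = 5 + 5 = 10)
a(R, l) = -30 (a(R, l) = 10*(-3) = -30)
j(S) = S + 2*S² (j(S) = (S² + S²) + S = 2*S² + S = S + 2*S²)
O(w) = 1 (O(w) = (2*w)/((2*w)) = (2*w)*(1/(2*w)) = 1)
O(-11)*(-72) + j(a(-4, 1)) = 1*(-72) - 30*(1 + 2*(-30)) = -72 - 30*(1 - 60) = -72 - 30*(-59) = -72 + 1770 = 1698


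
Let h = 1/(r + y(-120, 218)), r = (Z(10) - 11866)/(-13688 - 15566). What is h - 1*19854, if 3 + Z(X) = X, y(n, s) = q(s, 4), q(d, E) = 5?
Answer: -3139463912/158129 ≈ -19854.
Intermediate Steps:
y(n, s) = 5
Z(X) = -3 + X
r = 11859/29254 (r = ((-3 + 10) - 11866)/(-13688 - 15566) = (7 - 11866)/(-29254) = -11859*(-1/29254) = 11859/29254 ≈ 0.40538)
h = 29254/158129 (h = 1/(11859/29254 + 5) = 1/(158129/29254) = 29254/158129 ≈ 0.18500)
h - 1*19854 = 29254/158129 - 1*19854 = 29254/158129 - 19854 = -3139463912/158129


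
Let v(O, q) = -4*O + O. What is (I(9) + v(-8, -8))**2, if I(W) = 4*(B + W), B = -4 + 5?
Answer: 4096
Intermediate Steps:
v(O, q) = -3*O
B = 1
I(W) = 4 + 4*W (I(W) = 4*(1 + W) = 4 + 4*W)
(I(9) + v(-8, -8))**2 = ((4 + 4*9) - 3*(-8))**2 = ((4 + 36) + 24)**2 = (40 + 24)**2 = 64**2 = 4096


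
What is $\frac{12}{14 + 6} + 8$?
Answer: $\frac{43}{5} \approx 8.6$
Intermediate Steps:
$\frac{12}{14 + 6} + 8 = \frac{12}{20} + 8 = 12 \cdot \frac{1}{20} + 8 = \frac{3}{5} + 8 = \frac{43}{5}$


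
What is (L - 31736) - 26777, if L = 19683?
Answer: -38830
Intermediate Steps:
(L - 31736) - 26777 = (19683 - 31736) - 26777 = -12053 - 26777 = -38830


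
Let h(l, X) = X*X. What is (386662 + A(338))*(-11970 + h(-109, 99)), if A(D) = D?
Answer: -839403000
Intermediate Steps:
h(l, X) = X²
(386662 + A(338))*(-11970 + h(-109, 99)) = (386662 + 338)*(-11970 + 99²) = 387000*(-11970 + 9801) = 387000*(-2169) = -839403000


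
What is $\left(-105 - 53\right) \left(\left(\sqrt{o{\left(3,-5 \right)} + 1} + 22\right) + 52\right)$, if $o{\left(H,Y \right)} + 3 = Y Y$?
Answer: $-11692 - 158 \sqrt{23} \approx -12450.0$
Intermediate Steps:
$o{\left(H,Y \right)} = -3 + Y^{2}$ ($o{\left(H,Y \right)} = -3 + Y Y = -3 + Y^{2}$)
$\left(-105 - 53\right) \left(\left(\sqrt{o{\left(3,-5 \right)} + 1} + 22\right) + 52\right) = \left(-105 - 53\right) \left(\left(\sqrt{\left(-3 + \left(-5\right)^{2}\right) + 1} + 22\right) + 52\right) = - 158 \left(\left(\sqrt{\left(-3 + 25\right) + 1} + 22\right) + 52\right) = - 158 \left(\left(\sqrt{22 + 1} + 22\right) + 52\right) = - 158 \left(\left(\sqrt{23} + 22\right) + 52\right) = - 158 \left(\left(22 + \sqrt{23}\right) + 52\right) = - 158 \left(74 + \sqrt{23}\right) = -11692 - 158 \sqrt{23}$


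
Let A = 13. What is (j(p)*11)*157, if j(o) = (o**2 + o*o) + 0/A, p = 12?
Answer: 497376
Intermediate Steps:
j(o) = 2*o**2 (j(o) = (o**2 + o*o) + 0/13 = (o**2 + o**2) + 0*(1/13) = 2*o**2 + 0 = 2*o**2)
(j(p)*11)*157 = ((2*12**2)*11)*157 = ((2*144)*11)*157 = (288*11)*157 = 3168*157 = 497376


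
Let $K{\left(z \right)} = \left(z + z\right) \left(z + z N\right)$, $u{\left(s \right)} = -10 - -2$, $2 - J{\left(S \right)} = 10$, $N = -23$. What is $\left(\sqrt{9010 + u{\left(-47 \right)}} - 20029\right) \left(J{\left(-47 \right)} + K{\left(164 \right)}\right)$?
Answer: $23702959528 - 1183432 \sqrt{9002} \approx 2.3591 \cdot 10^{10}$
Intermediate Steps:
$J{\left(S \right)} = -8$ ($J{\left(S \right)} = 2 - 10 = -8$)
$u{\left(s \right)} = -8$ ($u{\left(s \right)} = -10 + 2 = -8$)
$K{\left(z \right)} = - 44 z^{2}$ ($K{\left(z \right)} = \left(z + z\right) \left(z + z \left(-23\right)\right) = 2 z \left(z - 23 z\right) = 2 z \left(- 22 z\right) = - 44 z^{2}$)
$\left(\sqrt{9010 + u{\left(-47 \right)}} - 20029\right) \left(J{\left(-47 \right)} + K{\left(164 \right)}\right) = \left(\sqrt{9010 - 8} - 20029\right) \left(-8 - 44 \cdot 164^{2}\right) = \left(\sqrt{9002} - 20029\right) \left(-8 - 1183424\right) = \left(-20029 + \sqrt{9002}\right) \left(-8 - 1183424\right) = \left(-20029 + \sqrt{9002}\right) \left(-1183432\right) = 23702959528 - 1183432 \sqrt{9002}$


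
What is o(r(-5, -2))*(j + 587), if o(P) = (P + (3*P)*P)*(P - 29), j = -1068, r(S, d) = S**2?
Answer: 3655600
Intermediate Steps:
o(P) = (-29 + P)*(P + 3*P**2) (o(P) = (P + 3*P**2)*(-29 + P) = (-29 + P)*(P + 3*P**2))
o(r(-5, -2))*(j + 587) = ((-5)**2*(-29 - 86*(-5)**2 + 3*((-5)**2)**2))*(-1068 + 587) = (25*(-29 - 86*25 + 3*25**2))*(-481) = (25*(-29 - 2150 + 3*625))*(-481) = (25*(-29 - 2150 + 1875))*(-481) = (25*(-304))*(-481) = -7600*(-481) = 3655600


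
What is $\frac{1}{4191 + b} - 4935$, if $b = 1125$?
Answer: $- \frac{26234459}{5316} \approx -4935.0$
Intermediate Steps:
$\frac{1}{4191 + b} - 4935 = \frac{1}{4191 + 1125} - 4935 = \frac{1}{5316} - 4935 = - \frac{26234459}{5316}$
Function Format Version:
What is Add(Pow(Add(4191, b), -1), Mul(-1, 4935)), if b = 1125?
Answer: Rational(-26234459, 5316) ≈ -4935.0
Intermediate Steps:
Add(Pow(Add(4191, b), -1), Mul(-1, 4935)) = Add(Pow(Add(4191, 1125), -1), Mul(-1, 4935)) = Add(Pow(5316, -1), -4935) = Add(Rational(1, 5316), -4935) = Rational(-26234459, 5316)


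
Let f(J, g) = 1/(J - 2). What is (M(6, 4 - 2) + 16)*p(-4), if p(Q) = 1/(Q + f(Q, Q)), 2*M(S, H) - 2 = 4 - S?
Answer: -96/25 ≈ -3.8400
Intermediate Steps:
f(J, g) = 1/(-2 + J)
M(S, H) = 3 - S/2 (M(S, H) = 1 + (4 - S)/2 = 1 + (2 - S/2) = 3 - S/2)
p(Q) = 1/(Q + 1/(-2 + Q))
(M(6, 4 - 2) + 16)*p(-4) = ((3 - ½*6) + 16)*((-2 - 4)/(1 - 4*(-2 - 4))) = ((3 - 3) + 16)*(-6/(1 - 4*(-6))) = (0 + 16)*(-6/(1 + 24)) = 16*(-6/25) = -96/25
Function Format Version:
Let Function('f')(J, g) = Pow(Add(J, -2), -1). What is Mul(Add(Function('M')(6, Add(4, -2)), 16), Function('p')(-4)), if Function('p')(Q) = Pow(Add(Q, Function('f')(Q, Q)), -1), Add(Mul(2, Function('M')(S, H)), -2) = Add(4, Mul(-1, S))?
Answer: Rational(-96, 25) ≈ -3.8400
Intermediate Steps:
Function('f')(J, g) = Pow(Add(-2, J), -1)
Function('M')(S, H) = Add(3, Mul(Rational(-1, 2), S)) (Function('M')(S, H) = Add(1, Mul(Rational(1, 2), Add(4, Mul(-1, S)))) = Add(1, Add(2, Mul(Rational(-1, 2), S))) = Add(3, Mul(Rational(-1, 2), S)))
Function('p')(Q) = Pow(Add(Q, Pow(Add(-2, Q), -1)), -1)
Mul(Add(Function('M')(6, Add(4, -2)), 16), Function('p')(-4)) = Mul(Add(Add(3, Mul(Rational(-1, 2), 6)), 16), Mul(Pow(Add(1, Mul(-4, Add(-2, -4))), -1), Add(-2, -4))) = Mul(Add(Add(3, -3), 16), Mul(Pow(Add(1, Mul(-4, -6)), -1), -6)) = Mul(Add(0, 16), Mul(Pow(Add(1, 24), -1), -6)) = Mul(16, Mul(Pow(25, -1), -6)) = Mul(16, Mul(Rational(1, 25), -6)) = Mul(16, Rational(-6, 25)) = Rational(-96, 25)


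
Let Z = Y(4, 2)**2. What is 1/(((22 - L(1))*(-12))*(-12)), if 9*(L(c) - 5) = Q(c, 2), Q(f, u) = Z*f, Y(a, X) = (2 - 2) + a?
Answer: 1/2192 ≈ 0.00045620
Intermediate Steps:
Y(a, X) = a (Y(a, X) = 0 + a = a)
Z = 16 (Z = 4**2 = 16)
Q(f, u) = 16*f
L(c) = 5 + 16*c/9 (L(c) = 5 + (16*c)/9 = 5 + 16*c/9)
1/(((22 - L(1))*(-12))*(-12)) = 1/(((22 - (5 + (16/9)*1))*(-12))*(-12)) = 1/(((22 - (5 + 16/9))*(-12))*(-12)) = 1/(((22 - 1*61/9)*(-12))*(-12)) = 1/(((22 - 61/9)*(-12))*(-12)) = 1/(((137/9)*(-12))*(-12)) = 1/(-548/3*(-12)) = 1/2192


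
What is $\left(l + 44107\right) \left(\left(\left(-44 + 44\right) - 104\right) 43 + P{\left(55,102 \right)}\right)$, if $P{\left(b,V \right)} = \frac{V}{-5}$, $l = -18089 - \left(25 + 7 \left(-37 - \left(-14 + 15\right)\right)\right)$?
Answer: $- \frac{589829658}{5} \approx -1.1797 \cdot 10^{8}$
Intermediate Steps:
$l = -17848$ ($l = -18089 - \left(25 + 7 \left(-37 - 1\right)\right) = -18089 - -241 = -18089 + \left(-25 + 266\right) = -18089 + 241 = -17848$)
$P{\left(b,V \right)} = - \frac{V}{5}$ ($P{\left(b,V \right)} = V \left(- \frac{1}{5}\right) = - \frac{V}{5}$)
$\left(l + 44107\right) \left(\left(\left(-44 + 44\right) - 104\right) 43 + P{\left(55,102 \right)}\right) = \left(-17848 + 44107\right) \left(\left(\left(-44 + 44\right) - 104\right) 43 - \frac{102}{5}\right) = 26259 \left(\left(0 - 104\right) 43 - \frac{102}{5}\right) = 26259 \left(\left(-104\right) 43 - \frac{102}{5}\right) = 26259 \left(-4472 - \frac{102}{5}\right) = 26259 \left(- \frac{22462}{5}\right) = - \frac{589829658}{5}$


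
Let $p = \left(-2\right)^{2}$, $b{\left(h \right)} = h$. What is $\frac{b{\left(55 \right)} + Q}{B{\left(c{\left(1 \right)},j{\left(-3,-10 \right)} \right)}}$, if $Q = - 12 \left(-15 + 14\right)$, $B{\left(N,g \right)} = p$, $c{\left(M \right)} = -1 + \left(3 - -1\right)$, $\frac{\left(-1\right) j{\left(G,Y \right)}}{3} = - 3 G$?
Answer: $\frac{67}{4} \approx 16.75$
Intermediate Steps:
$j{\left(G,Y \right)} = 9 G$ ($j{\left(G,Y \right)} = - 3 \left(- 3 G\right) = 9 G$)
$p = 4$
$c{\left(M \right)} = 3$ ($c{\left(M \right)} = -1 + \left(3 + 1\right) = -1 + 4 = 3$)
$B{\left(N,g \right)} = 4$
$Q = 12$ ($Q = \left(-12\right) \left(-1\right) = 12$)
$\frac{b{\left(55 \right)} + Q}{B{\left(c{\left(1 \right)},j{\left(-3,-10 \right)} \right)}} = \frac{55 + 12}{4} = 67 \cdot \frac{1}{4} = \frac{67}{4}$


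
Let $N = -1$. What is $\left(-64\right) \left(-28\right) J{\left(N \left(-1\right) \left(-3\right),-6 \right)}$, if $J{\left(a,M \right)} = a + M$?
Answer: $-16128$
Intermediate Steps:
$J{\left(a,M \right)} = M + a$
$\left(-64\right) \left(-28\right) J{\left(N \left(-1\right) \left(-3\right),-6 \right)} = \left(-64\right) \left(-28\right) \left(-6 + \left(-1\right) \left(-1\right) \left(-3\right)\right) = 1792 \left(-6 + 1 \left(-3\right)\right) = 1792 \left(-6 - 3\right) = 1792 \left(-9\right) = -16128$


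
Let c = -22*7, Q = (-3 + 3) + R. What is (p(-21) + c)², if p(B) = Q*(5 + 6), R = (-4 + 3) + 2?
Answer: 20449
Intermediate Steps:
R = 1 (R = -1 + 2 = 1)
Q = 1 (Q = (-3 + 3) + 1 = 0 + 1 = 1)
c = -154
p(B) = 11 (p(B) = 1*(5 + 6) = 1*11 = 11)
(p(-21) + c)² = (11 - 154)² = (-143)² = 20449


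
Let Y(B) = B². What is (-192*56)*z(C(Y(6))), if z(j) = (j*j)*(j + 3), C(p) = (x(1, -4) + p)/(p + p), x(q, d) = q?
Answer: -2424499/243 ≈ -9977.4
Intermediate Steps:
C(p) = (1 + p)/(2*p) (C(p) = (1 + p)/(p + p) = (1 + p)/((2*p)) = (1 + p)*(1/(2*p)) = (1 + p)/(2*p))
z(j) = j²*(3 + j)
(-192*56)*z(C(Y(6))) = (-192*56)*(((1 + 6²)/(2*(6²)))²*(3 + (1 + 6²)/(2*(6²)))) = -10752*((½)*(1 + 36)/36)²*(3 + (½)*(1 + 36)/36) = -10752*((½)*(1/36)*37)²*(3 + (½)*(1/36)*37) = -10752*(37/72)²*(3 + 37/72) = -76664*253/(27*72) = -10752*346357/373248 = -2424499/243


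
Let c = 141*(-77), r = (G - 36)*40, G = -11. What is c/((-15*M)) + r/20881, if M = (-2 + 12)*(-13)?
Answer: -76790339/13572650 ≈ -5.6577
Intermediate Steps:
r = -1880 (r = (-11 - 36)*40 = -47*40 = -1880)
c = -10857
M = -130 (M = 10*(-13) = -130)
c/((-15*M)) + r/20881 = -10857/((-15*(-130))) - 1880/20881 = -10857/1950 - 1880*1/20881 = -10857*1/1950 - 1880/20881 = -3619/650 - 1880/20881 = -76790339/13572650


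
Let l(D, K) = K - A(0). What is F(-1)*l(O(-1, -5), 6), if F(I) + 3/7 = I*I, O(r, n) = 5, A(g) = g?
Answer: 24/7 ≈ 3.4286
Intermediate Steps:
F(I) = -3/7 + I**2 (F(I) = -3/7 + I*I = -3/7 + I**2)
l(D, K) = K (l(D, K) = K - 1*0 = K + 0 = K)
F(-1)*l(O(-1, -5), 6) = (-3/7 + (-1)**2)*6 = (-3/7 + 1)*6 = (4/7)*6 = 24/7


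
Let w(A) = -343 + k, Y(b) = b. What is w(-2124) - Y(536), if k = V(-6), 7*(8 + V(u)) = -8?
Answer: -6217/7 ≈ -888.14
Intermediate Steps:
V(u) = -64/7 (V(u) = -8 + (⅐)*(-8) = -8 - 8/7 = -64/7)
k = -64/7 ≈ -9.1429
w(A) = -2465/7 (w(A) = -343 - 64/7 = -2465/7)
w(-2124) - Y(536) = -2465/7 - 1*536 = -2465/7 - 536 = -6217/7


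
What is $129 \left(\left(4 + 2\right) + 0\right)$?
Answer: $774$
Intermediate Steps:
$129 \left(\left(4 + 2\right) + 0\right) = 129 \left(6 + 0\right) = 129 \cdot 6 = 774$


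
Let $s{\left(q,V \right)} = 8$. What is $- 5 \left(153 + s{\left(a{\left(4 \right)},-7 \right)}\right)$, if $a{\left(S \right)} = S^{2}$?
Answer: $-805$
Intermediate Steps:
$- 5 \left(153 + s{\left(a{\left(4 \right)},-7 \right)}\right) = - 5 \left(153 + 8\right) = \left(-5\right) 161 = -805$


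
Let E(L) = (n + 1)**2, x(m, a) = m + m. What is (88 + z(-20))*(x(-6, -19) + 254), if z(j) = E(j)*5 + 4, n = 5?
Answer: 65824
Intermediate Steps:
x(m, a) = 2*m
E(L) = 36 (E(L) = (5 + 1)**2 = 6**2 = 36)
z(j) = 184 (z(j) = 36*5 + 4 = 180 + 4 = 184)
(88 + z(-20))*(x(-6, -19) + 254) = (88 + 184)*(2*(-6) + 254) = 272*(-12 + 254) = 272*242 = 65824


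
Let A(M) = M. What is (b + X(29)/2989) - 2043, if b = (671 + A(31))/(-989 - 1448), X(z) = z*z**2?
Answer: -14824268584/7284193 ≈ -2035.1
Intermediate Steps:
X(z) = z**3
b = -702/2437 (b = (671 + 31)/(-989 - 1448) = 702/(-2437) = 702*(-1/2437) = -702/2437 ≈ -0.28806)
(b + X(29)/2989) - 2043 = (-702/2437 + 29**3/2989) - 2043 = (-702/2437 + 24389*(1/2989)) - 2043 = (-702/2437 + 24389/2989) - 2043 = 57337715/7284193 - 2043 = -14824268584/7284193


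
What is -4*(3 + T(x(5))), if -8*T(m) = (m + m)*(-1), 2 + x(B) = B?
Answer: -15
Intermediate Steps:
x(B) = -2 + B
T(m) = m/4 (T(m) = -(m + m)*(-1)/8 = -2*m*(-1)/8 = -(-1)*m/4 = m/4)
-4*(3 + T(x(5))) = -4*(3 + (-2 + 5)/4) = -4*(3 + (¼)*3) = -4*(3 + ¾) = -4*15/4 = -15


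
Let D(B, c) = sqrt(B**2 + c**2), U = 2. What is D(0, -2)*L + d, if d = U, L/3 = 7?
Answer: 44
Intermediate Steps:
L = 21 (L = 3*7 = 21)
d = 2
D(0, -2)*L + d = sqrt(0**2 + (-2)**2)*21 + 2 = sqrt(0 + 4)*21 + 2 = sqrt(4)*21 + 2 = 2*21 + 2 = 42 + 2 = 44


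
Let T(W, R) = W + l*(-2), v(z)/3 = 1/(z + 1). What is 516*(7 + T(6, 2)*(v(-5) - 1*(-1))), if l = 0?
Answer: 4386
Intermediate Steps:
v(z) = 3/(1 + z) (v(z) = 3/(z + 1) = 3/(1 + z))
T(W, R) = W (T(W, R) = W + 0*(-2) = W + 0 = W)
516*(7 + T(6, 2)*(v(-5) - 1*(-1))) = 516*(7 + 6*(3/(1 - 5) - 1*(-1))) = 516*(7 + 6*(3/(-4) + 1)) = 516*(7 + 6*(3*(-1/4) + 1)) = 516*(7 + 6*(-3/4 + 1)) = 516*(7 + 6*(1/4)) = 516*(7 + 3/2) = 516*(17/2) = 4386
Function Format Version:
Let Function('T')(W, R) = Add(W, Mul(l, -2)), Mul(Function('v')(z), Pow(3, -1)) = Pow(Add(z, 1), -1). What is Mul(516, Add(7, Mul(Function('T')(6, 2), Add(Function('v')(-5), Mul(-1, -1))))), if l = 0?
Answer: 4386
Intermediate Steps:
Function('v')(z) = Mul(3, Pow(Add(1, z), -1)) (Function('v')(z) = Mul(3, Pow(Add(z, 1), -1)) = Mul(3, Pow(Add(1, z), -1)))
Function('T')(W, R) = W (Function('T')(W, R) = Add(W, Mul(0, -2)) = Add(W, 0) = W)
Mul(516, Add(7, Mul(Function('T')(6, 2), Add(Function('v')(-5), Mul(-1, -1))))) = Mul(516, Add(7, Mul(6, Add(Mul(3, Pow(Add(1, -5), -1)), Mul(-1, -1))))) = Mul(516, Add(7, Mul(6, Add(Mul(3, Pow(-4, -1)), 1)))) = Mul(516, Add(7, Mul(6, Add(Mul(3, Rational(-1, 4)), 1)))) = Mul(516, Add(7, Mul(6, Add(Rational(-3, 4), 1)))) = Mul(516, Add(7, Mul(6, Rational(1, 4)))) = Mul(516, Add(7, Rational(3, 2))) = Mul(516, Rational(17, 2)) = 4386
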